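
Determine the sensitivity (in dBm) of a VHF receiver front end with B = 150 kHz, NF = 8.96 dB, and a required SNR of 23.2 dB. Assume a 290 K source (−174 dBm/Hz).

Sensitivity = −174 + 10 log₁₀(B) + NF + SNR_min
= −174 + 51.76 + 8.96 + 23.2
= −90.08 dBm → −90.1 dBm

−90.1 dBm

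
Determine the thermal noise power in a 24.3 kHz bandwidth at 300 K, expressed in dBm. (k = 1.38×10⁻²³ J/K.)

−130.0 dBm

P_n = kTB = 1.38×10⁻²³ × 300 × 2.43×10⁴ = 1.01×10⁻¹⁶ W
In dBm: 10 log₁₀(1.01×10⁻¹⁶ / 10⁻³) = −130.0 dBm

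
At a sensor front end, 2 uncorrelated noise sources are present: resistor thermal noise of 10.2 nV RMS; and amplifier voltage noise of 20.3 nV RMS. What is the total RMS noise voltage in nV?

22.7 nV

Uncorrelated sources add in power (mean-square): V_tot = √(ΣV_i²)
V_tot = √[(1.02×10⁻⁸)² + (2.03×10⁻⁸)²] = 2.27×10⁻⁸ V = 22.7 nV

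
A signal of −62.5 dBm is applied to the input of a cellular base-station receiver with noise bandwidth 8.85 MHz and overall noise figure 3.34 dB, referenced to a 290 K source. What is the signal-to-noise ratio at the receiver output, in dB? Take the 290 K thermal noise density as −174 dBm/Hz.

Noise floor: N = −174 + 10 log₁₀(B) + NF
10 log₁₀(8.85×10⁶) = 69.47 dB
N = −174 + 69.47 + 3.34 = −101.19 dBm
SNR = P_sig − N = −62.5 − (−101.19) = 38.69 dB → 38.7 dB

38.7 dB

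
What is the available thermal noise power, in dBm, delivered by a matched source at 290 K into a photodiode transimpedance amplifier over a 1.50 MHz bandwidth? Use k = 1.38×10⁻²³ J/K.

−112.2 dBm

P_n = kTB = 1.38×10⁻²³ × 290 × 1.50×10⁶ = 6.00×10⁻¹⁵ W
In dBm: 10 log₁₀(6.00×10⁻¹⁵ / 10⁻³) = −112.2 dBm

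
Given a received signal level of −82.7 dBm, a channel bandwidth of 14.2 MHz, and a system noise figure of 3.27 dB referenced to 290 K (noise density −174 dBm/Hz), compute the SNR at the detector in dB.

16.5 dB

Noise floor: N = −174 + 10 log₁₀(B) + NF
10 log₁₀(1.42×10⁷) = 71.52 dB
N = −174 + 71.52 + 3.27 = −99.21 dBm
SNR = P_sig − N = −82.7 − (−99.21) = 16.51 dB → 16.5 dB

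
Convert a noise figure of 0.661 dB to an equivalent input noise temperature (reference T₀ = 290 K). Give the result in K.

F = 10^(0.661/10) = 1.16439
T_e = (F − 1)·T₀ = (1.16439 − 1) × 290 = 47.7 K

47.7 K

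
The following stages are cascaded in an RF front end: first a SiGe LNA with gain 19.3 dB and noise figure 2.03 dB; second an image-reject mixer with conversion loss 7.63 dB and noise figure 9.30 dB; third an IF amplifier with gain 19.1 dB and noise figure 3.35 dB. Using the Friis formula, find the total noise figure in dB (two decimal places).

Convert to linear (a loss of L dB is a gain of −L dB): F_i = 10^(NF_i/10), G_i = 10^(G_i,dB/10)
  Stage 1: F_1 = 10^(2.03/10) = 1.596, G_1 = 10^(19.3/10) = 85.11
  Stage 2: F_2 = 10^(9.30/10) = 8.511, G_2 = 10^(−7.63/10) = 0.1726
  Stage 3: F_3 = 10^(3.35/10) = 2.163, G_3 = 10^(19.1/10) = 81.28
Friis cascade:
  F = 1.596 + (8.511 − 1)/85.11 + (2.163 − 1)/14.69 = 1.763
NF = 10 log₁₀(1.763) = 2.46 dB

2.46 dB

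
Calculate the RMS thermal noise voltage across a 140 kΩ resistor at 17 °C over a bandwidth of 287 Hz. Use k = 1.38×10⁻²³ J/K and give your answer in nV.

802 nV

T = 17 °C + 273.15 = 290.15 K
V_n = √(4kTRB)
4kTRB = 4 × 1.38×10⁻²³ × 290.15 × 1.40×10⁵ × 2.87×10² = 6.44×10⁻¹³ V²
V_n = √(6.44×10⁻¹³) = 8.02×10⁻⁷ V = 802 nV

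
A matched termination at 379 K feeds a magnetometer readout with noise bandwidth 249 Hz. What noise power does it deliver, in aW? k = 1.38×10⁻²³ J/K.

P_n = kTB = 1.38×10⁻²³ × 379 × 2.49×10² = 1.30×10⁻¹⁸ W = 1.30 aW

1.30 aW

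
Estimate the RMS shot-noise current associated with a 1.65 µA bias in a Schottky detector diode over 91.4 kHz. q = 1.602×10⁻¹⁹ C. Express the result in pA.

I_n = √(2qI·B)
2qI·B = 2 × 1.602×10⁻¹⁹ × 1.65×10⁻⁶ × 9.14×10⁴ = 4.83×10⁻²⁰ A²
I_n = √(4.83×10⁻²⁰) = 2.20×10⁻¹⁰ A = 220 pA

220 pA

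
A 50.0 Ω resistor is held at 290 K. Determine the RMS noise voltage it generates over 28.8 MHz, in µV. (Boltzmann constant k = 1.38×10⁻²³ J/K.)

4.80 µV

V_n = √(4kTRB)
4kTRB = 4 × 1.38×10⁻²³ × 290 × 5.00×10¹ × 2.88×10⁷ = 2.31×10⁻¹¹ V²
V_n = √(2.31×10⁻¹¹) = 4.80×10⁻⁶ V = 4.80 µV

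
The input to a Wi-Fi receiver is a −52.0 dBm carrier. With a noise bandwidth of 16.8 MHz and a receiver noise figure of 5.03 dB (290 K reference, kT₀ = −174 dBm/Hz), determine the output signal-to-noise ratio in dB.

Noise floor: N = −174 + 10 log₁₀(B) + NF
10 log₁₀(1.68×10⁷) = 72.25 dB
N = −174 + 72.25 + 5.03 = −96.72 dBm
SNR = P_sig − N = −52.0 − (−96.72) = 44.72 dB → 44.7 dB

44.7 dB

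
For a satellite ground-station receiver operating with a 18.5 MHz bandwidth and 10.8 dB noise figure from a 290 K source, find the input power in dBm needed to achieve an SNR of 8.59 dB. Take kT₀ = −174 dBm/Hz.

Sensitivity = −174 + 10 log₁₀(B) + NF + SNR_min
= −174 + 72.67 + 10.8 + 8.59
= −81.94 dBm → −81.9 dBm

−81.9 dBm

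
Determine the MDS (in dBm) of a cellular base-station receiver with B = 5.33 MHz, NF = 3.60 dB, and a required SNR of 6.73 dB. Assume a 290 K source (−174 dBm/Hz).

−96.4 dBm

Sensitivity = −174 + 10 log₁₀(B) + NF + SNR_min
= −174 + 67.27 + 3.60 + 6.73
= −96.40 dBm → −96.4 dBm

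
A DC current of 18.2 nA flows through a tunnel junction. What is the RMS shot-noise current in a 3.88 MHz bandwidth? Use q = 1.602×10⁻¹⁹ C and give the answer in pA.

I_n = √(2qI·B)
2qI·B = 2 × 1.602×10⁻¹⁹ × 1.82×10⁻⁸ × 3.88×10⁶ = 2.26×10⁻²⁰ A²
I_n = √(2.26×10⁻²⁰) = 1.50×10⁻¹⁰ A = 150 pA

150 pA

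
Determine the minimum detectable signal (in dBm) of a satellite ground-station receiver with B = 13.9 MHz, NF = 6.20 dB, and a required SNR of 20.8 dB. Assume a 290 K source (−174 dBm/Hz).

Sensitivity = −174 + 10 log₁₀(B) + NF + SNR_min
= −174 + 71.43 + 6.20 + 20.8
= −75.57 dBm → −75.6 dBm

−75.6 dBm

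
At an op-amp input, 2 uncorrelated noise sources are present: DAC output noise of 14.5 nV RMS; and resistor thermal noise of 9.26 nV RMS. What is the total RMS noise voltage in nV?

17.2 nV

Uncorrelated sources add in power (mean-square): V_tot = √(ΣV_i²)
V_tot = √[(1.45×10⁻⁸)² + (9.26×10⁻⁹)²] = 1.72×10⁻⁸ V = 17.2 nV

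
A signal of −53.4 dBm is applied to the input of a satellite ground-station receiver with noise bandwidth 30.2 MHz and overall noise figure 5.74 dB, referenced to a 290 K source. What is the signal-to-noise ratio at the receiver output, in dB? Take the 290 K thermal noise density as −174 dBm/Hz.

Noise floor: N = −174 + 10 log₁₀(B) + NF
10 log₁₀(3.02×10⁷) = 74.8 dB
N = −174 + 74.8 + 5.74 = −93.46 dBm
SNR = P_sig − N = −53.4 − (−93.46) = 40.06 dB → 40.1 dB

40.1 dB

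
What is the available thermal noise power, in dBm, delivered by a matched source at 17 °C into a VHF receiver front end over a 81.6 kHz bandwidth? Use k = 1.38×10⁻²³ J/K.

T = 17 °C + 273.15 = 290.15 K
P_n = kTB = 1.38×10⁻²³ × 290.15 × 8.16×10⁴ = 3.27×10⁻¹⁶ W
In dBm: 10 log₁₀(3.27×10⁻¹⁶ / 10⁻³) = −124.9 dBm

−124.9 dBm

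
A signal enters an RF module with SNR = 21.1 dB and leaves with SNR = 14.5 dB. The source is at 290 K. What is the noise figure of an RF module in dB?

NF (dB) = SNR_in(dB) − SNR_out(dB) when the source is at T₀
NF = 21.1 − 14.5 = 6.6 dB

6.6 dB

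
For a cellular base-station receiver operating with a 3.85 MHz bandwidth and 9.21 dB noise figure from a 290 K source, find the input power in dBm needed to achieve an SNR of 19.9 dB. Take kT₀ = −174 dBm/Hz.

Sensitivity = −174 + 10 log₁₀(B) + NF + SNR_min
= −174 + 65.85 + 9.21 + 19.9
= −79.04 dBm → −79.0 dBm

−79.0 dBm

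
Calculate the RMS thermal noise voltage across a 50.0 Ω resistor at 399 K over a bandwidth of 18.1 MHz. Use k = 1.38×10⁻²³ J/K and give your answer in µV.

4.46 µV

V_n = √(4kTRB)
4kTRB = 4 × 1.38×10⁻²³ × 399 × 5.00×10¹ × 1.81×10⁷ = 1.99×10⁻¹¹ V²
V_n = √(1.99×10⁻¹¹) = 4.46×10⁻⁶ V = 4.46 µV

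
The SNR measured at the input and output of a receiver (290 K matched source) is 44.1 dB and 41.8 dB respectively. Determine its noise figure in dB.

2.3 dB

NF (dB) = SNR_in(dB) − SNR_out(dB) when the source is at T₀
NF = 44.1 − 41.8 = 2.3 dB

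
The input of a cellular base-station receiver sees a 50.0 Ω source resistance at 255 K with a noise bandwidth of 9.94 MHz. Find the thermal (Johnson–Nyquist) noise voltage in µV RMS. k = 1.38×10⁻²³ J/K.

V_n = √(4kTRB)
4kTRB = 4 × 1.38×10⁻²³ × 255 × 5.00×10¹ × 9.94×10⁶ = 7.00×10⁻¹² V²
V_n = √(7.00×10⁻¹²) = 2.64×10⁻⁶ V = 2.64 µV

2.64 µV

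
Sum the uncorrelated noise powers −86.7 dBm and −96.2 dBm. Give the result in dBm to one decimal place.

−86.2 dBm

Convert to linear, add, convert back:
P₁ = 2.14×10⁻¹² W, P₂ = 2.40×10⁻¹³ W
P_tot = 2.38×10⁻¹² W → 10 log₁₀(P_tot / 10⁻³) = −86.2 dBm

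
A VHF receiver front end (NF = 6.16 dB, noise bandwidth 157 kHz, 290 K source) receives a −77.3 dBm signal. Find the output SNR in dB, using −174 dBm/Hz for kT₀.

Noise floor: N = −174 + 10 log₁₀(B) + NF
10 log₁₀(1.57×10⁵) = 51.96 dB
N = −174 + 51.96 + 6.16 = −115.88 dBm
SNR = P_sig − N = −77.3 − (−115.88) = 38.58 dB → 38.6 dB

38.6 dB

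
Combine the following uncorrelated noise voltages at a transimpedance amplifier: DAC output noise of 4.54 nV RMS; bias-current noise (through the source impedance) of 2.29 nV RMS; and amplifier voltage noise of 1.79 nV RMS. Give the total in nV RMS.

5.39 nV

Uncorrelated sources add in power (mean-square): V_tot = √(ΣV_i²)
V_tot = √[(4.54×10⁻⁹)² + (2.29×10⁻⁹)² + (1.79×10⁻⁹)²] = 5.39×10⁻⁹ V = 5.39 nV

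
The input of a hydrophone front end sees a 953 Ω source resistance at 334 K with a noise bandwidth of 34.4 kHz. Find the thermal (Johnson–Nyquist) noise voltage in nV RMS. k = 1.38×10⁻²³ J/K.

777 nV

V_n = √(4kTRB)
4kTRB = 4 × 1.38×10⁻²³ × 334 × 9.53×10² × 3.44×10⁴ = 6.04×10⁻¹³ V²
V_n = √(6.04×10⁻¹³) = 7.77×10⁻⁷ V = 777 nV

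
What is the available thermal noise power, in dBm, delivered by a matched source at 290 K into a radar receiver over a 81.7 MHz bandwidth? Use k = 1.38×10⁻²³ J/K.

P_n = kTB = 1.38×10⁻²³ × 290 × 8.17×10⁷ = 3.27×10⁻¹³ W
In dBm: 10 log₁₀(3.27×10⁻¹³ / 10⁻³) = −94.9 dBm

−94.9 dBm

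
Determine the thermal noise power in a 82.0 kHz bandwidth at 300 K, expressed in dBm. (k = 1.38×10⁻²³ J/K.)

−124.7 dBm

P_n = kTB = 1.38×10⁻²³ × 300 × 8.20×10⁴ = 3.39×10⁻¹⁶ W
In dBm: 10 log₁₀(3.39×10⁻¹⁶ / 10⁻³) = −124.7 dBm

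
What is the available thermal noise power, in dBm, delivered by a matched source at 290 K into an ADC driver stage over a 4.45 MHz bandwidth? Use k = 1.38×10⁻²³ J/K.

P_n = kTB = 1.38×10⁻²³ × 290 × 4.45×10⁶ = 1.78×10⁻¹⁴ W
In dBm: 10 log₁₀(1.78×10⁻¹⁴ / 10⁻³) = −107.5 dBm

−107.5 dBm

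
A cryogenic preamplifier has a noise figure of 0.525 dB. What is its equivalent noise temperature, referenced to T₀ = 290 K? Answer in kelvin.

F = 10^(0.525/10) = 1.1285
T_e = (F − 1)·T₀ = (1.1285 − 1) × 290 = 37.3 K

37.3 K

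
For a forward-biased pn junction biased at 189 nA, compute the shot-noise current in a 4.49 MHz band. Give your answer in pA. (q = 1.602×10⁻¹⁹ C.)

I_n = √(2qI·B)
2qI·B = 2 × 1.602×10⁻¹⁹ × 1.89×10⁻⁷ × 4.49×10⁶ = 2.72×10⁻¹⁹ A²
I_n = √(2.72×10⁻¹⁹) = 5.21×10⁻¹⁰ A = 521 pA

521 pA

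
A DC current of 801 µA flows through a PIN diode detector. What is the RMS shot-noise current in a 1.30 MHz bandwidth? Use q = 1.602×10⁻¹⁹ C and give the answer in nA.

18.3 nA

I_n = √(2qI·B)
2qI·B = 2 × 1.602×10⁻¹⁹ × 8.01×10⁻⁴ × 1.30×10⁶ = 3.34×10⁻¹⁶ A²
I_n = √(3.34×10⁻¹⁶) = 1.83×10⁻⁸ A = 18.3 nA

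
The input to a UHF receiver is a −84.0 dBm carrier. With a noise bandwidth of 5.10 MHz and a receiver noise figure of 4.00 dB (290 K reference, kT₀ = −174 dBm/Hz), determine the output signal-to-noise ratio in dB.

Noise floor: N = −174 + 10 log₁₀(B) + NF
10 log₁₀(5.10×10⁶) = 67.08 dB
N = −174 + 67.08 + 4.00 = −102.92 dBm
SNR = P_sig − N = −84.0 − (−102.92) = 18.92 dB → 18.9 dB

18.9 dB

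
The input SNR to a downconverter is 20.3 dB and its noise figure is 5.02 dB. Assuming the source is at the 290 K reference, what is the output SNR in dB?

By definition F = SNR_in/SNR_out, so in dB: SNR_out = SNR_in − NF
SNR_out = 20.3 − 5.02 = 15.28 dB

15.28 dB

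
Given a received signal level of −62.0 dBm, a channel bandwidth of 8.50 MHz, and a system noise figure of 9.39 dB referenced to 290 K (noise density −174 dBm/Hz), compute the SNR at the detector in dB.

Noise floor: N = −174 + 10 log₁₀(B) + NF
10 log₁₀(8.50×10⁶) = 69.29 dB
N = −174 + 69.29 + 9.39 = −95.32 dBm
SNR = P_sig − N = −62.0 − (−95.32) = 33.32 dB → 33.3 dB

33.3 dB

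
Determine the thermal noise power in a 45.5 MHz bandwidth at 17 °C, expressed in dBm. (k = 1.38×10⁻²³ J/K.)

T = 17 °C + 273.15 = 290.15 K
P_n = kTB = 1.38×10⁻²³ × 290.15 × 4.55×10⁷ = 1.82×10⁻¹³ W
In dBm: 10 log₁₀(1.82×10⁻¹³ / 10⁻³) = −97.4 dBm

−97.4 dBm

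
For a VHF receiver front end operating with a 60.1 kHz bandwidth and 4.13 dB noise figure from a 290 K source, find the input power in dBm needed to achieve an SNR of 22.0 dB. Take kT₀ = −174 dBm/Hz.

Sensitivity = −174 + 10 log₁₀(B) + NF + SNR_min
= −174 + 47.79 + 4.13 + 22.0
= −100.08 dBm → −100.1 dBm

−100.1 dBm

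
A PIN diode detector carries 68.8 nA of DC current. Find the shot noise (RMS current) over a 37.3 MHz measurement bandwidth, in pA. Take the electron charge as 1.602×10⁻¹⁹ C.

907 pA

I_n = √(2qI·B)
2qI·B = 2 × 1.602×10⁻¹⁹ × 6.88×10⁻⁸ × 3.73×10⁷ = 8.22×10⁻¹⁹ A²
I_n = √(8.22×10⁻¹⁹) = 9.07×10⁻¹⁰ A = 907 pA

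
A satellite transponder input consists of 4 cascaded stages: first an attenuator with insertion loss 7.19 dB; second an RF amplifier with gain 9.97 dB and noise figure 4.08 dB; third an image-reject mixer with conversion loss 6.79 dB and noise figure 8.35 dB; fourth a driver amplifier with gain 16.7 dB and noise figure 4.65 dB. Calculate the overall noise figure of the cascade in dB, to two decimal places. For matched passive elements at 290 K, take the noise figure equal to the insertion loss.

Convert to linear (a loss of L dB is a gain of −L dB): F_i = 10^(NF_i/10), G_i = 10^(G_i,dB/10)
  Stage 1: F_1 = 10^(7.19/10) = 5.236, G_1 = 10^(−7.19/10) = 0.1910
  Stage 2: F_2 = 10^(4.08/10) = 2.559, G_2 = 10^(9.97/10) = 9.931
  Stage 3: F_3 = 10^(8.35/10) = 6.839, G_3 = 10^(−6.79/10) = 0.2094
  Stage 4: F_4 = 10^(4.65/10) = 2.917, G_4 = 10^(16.7/10) = 46.77
Friis cascade:
  F = 5.236 + (2.559 − 1)/0.1910 + (6.839 − 1)/1.897 + (2.917 − 1)/0.3972 = 21.30
NF = 10 log₁₀(21.30) = 13.28 dB

13.28 dB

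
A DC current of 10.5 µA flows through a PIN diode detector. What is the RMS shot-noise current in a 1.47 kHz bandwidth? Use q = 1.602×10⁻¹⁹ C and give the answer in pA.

70.3 pA

I_n = √(2qI·B)
2qI·B = 2 × 1.602×10⁻¹⁹ × 1.05×10⁻⁵ × 1.47×10³ = 4.95×10⁻²¹ A²
I_n = √(4.95×10⁻²¹) = 7.03×10⁻¹¹ A = 70.3 pA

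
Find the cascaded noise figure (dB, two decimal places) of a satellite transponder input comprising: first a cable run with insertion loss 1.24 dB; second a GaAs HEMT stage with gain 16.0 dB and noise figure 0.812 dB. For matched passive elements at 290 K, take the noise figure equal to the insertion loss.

Convert to linear (a loss of L dB is a gain of −L dB): F_i = 10^(NF_i/10), G_i = 10^(G_i,dB/10)
  Stage 1: F_1 = 10^(1.24/10) = 1.330, G_1 = 10^(−1.24/10) = 0.7516
  Stage 2: F_2 = 10^(0.812/10) = 1.206, G_2 = 10^(16.0/10) = 39.81
Friis cascade:
  F = 1.330 + (1.206 − 1)/0.7516 = 1.604
NF = 10 log₁₀(1.604) = 2.05 dB

2.05 dB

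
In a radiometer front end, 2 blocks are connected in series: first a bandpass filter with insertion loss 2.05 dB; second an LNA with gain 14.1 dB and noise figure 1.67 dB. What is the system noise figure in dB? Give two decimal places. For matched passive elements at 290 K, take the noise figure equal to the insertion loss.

3.72 dB

Convert to linear (a loss of L dB is a gain of −L dB): F_i = 10^(NF_i/10), G_i = 10^(G_i,dB/10)
  Stage 1: F_1 = 10^(2.05/10) = 1.603, G_1 = 10^(−2.05/10) = 0.6237
  Stage 2: F_2 = 10^(1.67/10) = 1.469, G_2 = 10^(14.1/10) = 25.70
Friis cascade:
  F = 1.603 + (1.469 − 1)/0.6237 = 2.355
NF = 10 log₁₀(2.355) = 3.72 dB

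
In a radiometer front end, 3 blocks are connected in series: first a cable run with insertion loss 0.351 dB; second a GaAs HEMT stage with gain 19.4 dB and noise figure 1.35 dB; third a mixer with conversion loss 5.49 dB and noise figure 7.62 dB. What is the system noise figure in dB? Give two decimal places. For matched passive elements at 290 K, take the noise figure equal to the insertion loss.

1.87 dB

Convert to linear (a loss of L dB is a gain of −L dB): F_i = 10^(NF_i/10), G_i = 10^(G_i,dB/10)
  Stage 1: F_1 = 10^(0.351/10) = 1.084, G_1 = 10^(−0.351/10) = 0.9224
  Stage 2: F_2 = 10^(1.35/10) = 1.365, G_2 = 10^(19.4/10) = 87.10
  Stage 3: F_3 = 10^(7.62/10) = 5.781, G_3 = 10^(−5.49/10) = 0.2825
Friis cascade:
  F = 1.084 + (1.365 − 1)/0.9224 + (5.781 − 1)/80.33 = 1.539
NF = 10 log₁₀(1.539) = 1.87 dB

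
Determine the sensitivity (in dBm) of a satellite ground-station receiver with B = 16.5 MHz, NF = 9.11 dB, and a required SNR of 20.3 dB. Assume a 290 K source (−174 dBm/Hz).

Sensitivity = −174 + 10 log₁₀(B) + NF + SNR_min
= −174 + 72.17 + 9.11 + 20.3
= −72.42 dBm → −72.4 dBm

−72.4 dBm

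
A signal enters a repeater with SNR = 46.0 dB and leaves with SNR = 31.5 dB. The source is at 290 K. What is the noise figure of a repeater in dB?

NF (dB) = SNR_in(dB) − SNR_out(dB) when the source is at T₀
NF = 46.0 − 31.5 = 14.5 dB

14.5 dB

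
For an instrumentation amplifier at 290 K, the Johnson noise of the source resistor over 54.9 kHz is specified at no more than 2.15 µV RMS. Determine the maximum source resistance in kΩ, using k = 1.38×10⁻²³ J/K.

Johnson–Nyquist: V_n = √(4kTRB) ⇒ R = V_n² / (4kTB)
4kTB = 4 × 1.38×10⁻²³ × 290 × 5.49×10⁴ = 8.79×10⁻¹⁶
R = (2.15×10⁻⁶)² / 8.79×10⁻¹⁶ = 5.26×10³ Ω = 5.26 kΩ

5.26 kΩ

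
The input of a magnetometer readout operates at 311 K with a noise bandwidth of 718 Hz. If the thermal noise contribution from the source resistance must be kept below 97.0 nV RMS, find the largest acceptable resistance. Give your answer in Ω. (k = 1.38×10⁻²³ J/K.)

Johnson–Nyquist: V_n = √(4kTRB) ⇒ R = V_n² / (4kTB)
4kTB = 4 × 1.38×10⁻²³ × 311 × 7.18×10² = 1.23×10⁻¹⁷
R = (9.70×10⁻⁸)² / 1.23×10⁻¹⁷ = 7.63×10² Ω = 763 Ω

763 Ω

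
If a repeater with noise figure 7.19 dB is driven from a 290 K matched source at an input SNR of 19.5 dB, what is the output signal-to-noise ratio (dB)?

By definition F = SNR_in/SNR_out, so in dB: SNR_out = SNR_in − NF
SNR_out = 19.5 − 7.19 = 12.31 dB

12.31 dB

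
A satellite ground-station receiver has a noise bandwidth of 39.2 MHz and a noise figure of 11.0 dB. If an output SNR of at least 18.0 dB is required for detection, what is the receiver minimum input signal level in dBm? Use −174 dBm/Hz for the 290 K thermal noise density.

Sensitivity = −174 + 10 log₁₀(B) + NF + SNR_min
= −174 + 75.93 + 11.0 + 18.0
= −69.07 dBm → −69.1 dBm

−69.1 dBm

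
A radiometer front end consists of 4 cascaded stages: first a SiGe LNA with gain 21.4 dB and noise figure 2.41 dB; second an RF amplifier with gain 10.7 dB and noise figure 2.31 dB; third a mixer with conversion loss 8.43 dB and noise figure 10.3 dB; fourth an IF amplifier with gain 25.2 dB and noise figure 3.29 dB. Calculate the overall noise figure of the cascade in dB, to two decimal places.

Convert to linear (a loss of L dB is a gain of −L dB): F_i = 10^(NF_i/10), G_i = 10^(G_i,dB/10)
  Stage 1: F_1 = 10^(2.41/10) = 1.742, G_1 = 10^(21.4/10) = 138.0
  Stage 2: F_2 = 10^(2.31/10) = 1.702, G_2 = 10^(10.7/10) = 11.75
  Stage 3: F_3 = 10^(10.3/10) = 10.72, G_3 = 10^(−8.43/10) = 0.1435
  Stage 4: F_4 = 10^(3.29/10) = 2.133, G_4 = 10^(25.2/10) = 331.1
Friis cascade:
  F = 1.742 + (1.702 − 1)/138.0 + (10.72 − 1)/1622 + (2.133 − 1)/232.8 = 1.758
NF = 10 log₁₀(1.758) = 2.45 dB

2.45 dB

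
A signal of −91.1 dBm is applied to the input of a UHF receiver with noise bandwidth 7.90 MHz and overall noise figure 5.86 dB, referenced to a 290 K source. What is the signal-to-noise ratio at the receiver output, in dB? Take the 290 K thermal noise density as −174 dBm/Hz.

Noise floor: N = −174 + 10 log₁₀(B) + NF
10 log₁₀(7.90×10⁶) = 68.98 dB
N = −174 + 68.98 + 5.86 = −99.16 dBm
SNR = P_sig − N = −91.1 − (−99.16) = 8.06 dB → 8.1 dB

8.1 dB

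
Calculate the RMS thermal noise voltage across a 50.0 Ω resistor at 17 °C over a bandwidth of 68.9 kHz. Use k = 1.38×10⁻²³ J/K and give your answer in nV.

235 nV

T = 17 °C + 273.15 = 290.15 K
V_n = √(4kTRB)
4kTRB = 4 × 1.38×10⁻²³ × 290.15 × 5.00×10¹ × 6.89×10⁴ = 5.52×10⁻¹⁴ V²
V_n = √(5.52×10⁻¹⁴) = 2.35×10⁻⁷ V = 235 nV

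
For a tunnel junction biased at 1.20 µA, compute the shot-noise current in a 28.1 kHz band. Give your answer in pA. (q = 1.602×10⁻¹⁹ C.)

104 pA

I_n = √(2qI·B)
2qI·B = 2 × 1.602×10⁻¹⁹ × 1.20×10⁻⁶ × 2.81×10⁴ = 1.08×10⁻²⁰ A²
I_n = √(1.08×10⁻²⁰) = 1.04×10⁻¹⁰ A = 104 pA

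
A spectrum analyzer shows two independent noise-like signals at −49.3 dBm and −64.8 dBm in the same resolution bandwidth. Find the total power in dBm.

−49.2 dBm

Convert to linear, add, convert back:
P₁ = 1.17×10⁻⁸ W, P₂ = 3.31×10⁻¹⁰ W
P_tot = 1.21×10⁻⁸ W → 10 log₁₀(P_tot / 10⁻³) = −49.2 dBm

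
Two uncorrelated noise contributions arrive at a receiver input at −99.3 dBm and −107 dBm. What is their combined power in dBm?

−98.6 dBm

Convert to linear, add, convert back:
P₁ = 1.17×10⁻¹³ W, P₂ = 2.00×10⁻¹⁴ W
P_tot = 1.37×10⁻¹³ W → 10 log₁₀(P_tot / 10⁻³) = −98.6 dBm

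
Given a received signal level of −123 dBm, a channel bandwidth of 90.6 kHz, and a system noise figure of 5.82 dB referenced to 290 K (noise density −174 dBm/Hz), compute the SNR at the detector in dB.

−4.4 dB

Noise floor: N = −174 + 10 log₁₀(B) + NF
10 log₁₀(9.06×10⁴) = 49.57 dB
N = −174 + 49.57 + 5.82 = −118.61 dBm
SNR = P_sig − N = −123 − (−118.61) = −4.39 dB → −4.4 dB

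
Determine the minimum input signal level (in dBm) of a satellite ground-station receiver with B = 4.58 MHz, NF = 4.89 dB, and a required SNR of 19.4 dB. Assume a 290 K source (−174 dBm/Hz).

Sensitivity = −174 + 10 log₁₀(B) + NF + SNR_min
= −174 + 66.61 + 4.89 + 19.4
= −83.10 dBm → −83.1 dBm

−83.1 dBm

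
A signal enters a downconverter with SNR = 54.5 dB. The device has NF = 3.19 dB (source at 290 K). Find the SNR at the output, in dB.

By definition F = SNR_in/SNR_out, so in dB: SNR_out = SNR_in − NF
SNR_out = 54.5 − 3.19 = 51.31 dB

51.31 dB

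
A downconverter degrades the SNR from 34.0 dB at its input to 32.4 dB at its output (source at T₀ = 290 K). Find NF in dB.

NF (dB) = SNR_in(dB) − SNR_out(dB) when the source is at T₀
NF = 34.0 − 32.4 = 1.6 dB

1.6 dB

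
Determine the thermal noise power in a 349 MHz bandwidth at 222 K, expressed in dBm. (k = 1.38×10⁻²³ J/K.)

−89.7 dBm

P_n = kTB = 1.38×10⁻²³ × 222 × 3.49×10⁸ = 1.07×10⁻¹² W
In dBm: 10 log₁₀(1.07×10⁻¹² / 10⁻³) = −89.7 dBm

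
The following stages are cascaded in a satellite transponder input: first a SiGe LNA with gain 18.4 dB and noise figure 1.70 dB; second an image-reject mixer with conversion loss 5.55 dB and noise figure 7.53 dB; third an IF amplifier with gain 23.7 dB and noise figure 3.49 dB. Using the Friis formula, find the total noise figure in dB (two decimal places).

2.07 dB

Convert to linear (a loss of L dB is a gain of −L dB): F_i = 10^(NF_i/10), G_i = 10^(G_i,dB/10)
  Stage 1: F_1 = 10^(1.70/10) = 1.479, G_1 = 10^(18.4/10) = 69.18
  Stage 2: F_2 = 10^(7.53/10) = 5.662, G_2 = 10^(−5.55/10) = 0.2786
  Stage 3: F_3 = 10^(3.49/10) = 2.234, G_3 = 10^(23.7/10) = 234.4
Friis cascade:
  F = 1.479 + (5.662 − 1)/69.18 + (2.234 − 1)/19.28 = 1.610
NF = 10 log₁₀(1.610) = 2.07 dB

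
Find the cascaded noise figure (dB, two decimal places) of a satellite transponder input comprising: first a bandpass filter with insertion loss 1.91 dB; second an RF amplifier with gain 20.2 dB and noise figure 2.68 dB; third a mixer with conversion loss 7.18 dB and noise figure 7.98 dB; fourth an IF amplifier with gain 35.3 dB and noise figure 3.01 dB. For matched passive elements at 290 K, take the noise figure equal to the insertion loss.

4.82 dB

Convert to linear (a loss of L dB is a gain of −L dB): F_i = 10^(NF_i/10), G_i = 10^(G_i,dB/10)
  Stage 1: F_1 = 10^(1.91/10) = 1.552, G_1 = 10^(−1.91/10) = 0.6442
  Stage 2: F_2 = 10^(2.68/10) = 1.854, G_2 = 10^(20.2/10) = 104.7
  Stage 3: F_3 = 10^(7.98/10) = 6.281, G_3 = 10^(−7.18/10) = 0.1914
  Stage 4: F_4 = 10^(3.01/10) = 2.000, G_4 = 10^(35.3/10) = 3388
Friis cascade:
  F = 1.552 + (1.854 − 1)/0.6442 + (6.281 − 1)/67.45 + (2.000 − 1)/12.91 = 3.033
NF = 10 log₁₀(3.033) = 4.82 dB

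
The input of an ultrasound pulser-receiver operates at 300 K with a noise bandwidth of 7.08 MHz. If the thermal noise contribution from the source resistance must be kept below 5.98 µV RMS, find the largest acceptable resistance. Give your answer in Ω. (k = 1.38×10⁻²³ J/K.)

305 Ω

Johnson–Nyquist: V_n = √(4kTRB) ⇒ R = V_n² / (4kTB)
4kTB = 4 × 1.38×10⁻²³ × 300 × 7.08×10⁶ = 1.17×10⁻¹³
R = (5.98×10⁻⁶)² / 1.17×10⁻¹³ = 3.05×10² Ω = 305 Ω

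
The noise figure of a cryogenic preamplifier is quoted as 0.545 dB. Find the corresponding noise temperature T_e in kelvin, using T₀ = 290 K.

38.8 K

F = 10^(0.545/10) = 1.1337
T_e = (F − 1)·T₀ = (1.1337 − 1) × 290 = 38.8 K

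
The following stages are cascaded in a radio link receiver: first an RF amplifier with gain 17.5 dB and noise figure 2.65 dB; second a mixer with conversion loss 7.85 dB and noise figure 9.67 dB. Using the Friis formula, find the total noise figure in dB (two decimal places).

Convert to linear (a loss of L dB is a gain of −L dB): F_i = 10^(NF_i/10), G_i = 10^(G_i,dB/10)
  Stage 1: F_1 = 10^(2.65/10) = 1.841, G_1 = 10^(17.5/10) = 56.23
  Stage 2: F_2 = 10^(9.67/10) = 9.268, G_2 = 10^(−7.85/10) = 0.1641
Friis cascade:
  F = 1.841 + (9.268 − 1)/56.23 = 1.988
NF = 10 log₁₀(1.988) = 2.98 dB

2.98 dB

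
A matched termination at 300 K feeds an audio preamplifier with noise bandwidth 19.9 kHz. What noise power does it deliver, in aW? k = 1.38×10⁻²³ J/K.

82.4 aW

P_n = kTB = 1.38×10⁻²³ × 300 × 1.99×10⁴ = 8.24×10⁻¹⁷ W = 82.4 aW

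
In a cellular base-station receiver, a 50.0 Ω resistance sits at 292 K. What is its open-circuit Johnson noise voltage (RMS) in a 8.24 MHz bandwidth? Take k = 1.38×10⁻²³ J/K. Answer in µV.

2.58 µV

V_n = √(4kTRB)
4kTRB = 4 × 1.38×10⁻²³ × 292 × 5.00×10¹ × 8.24×10⁶ = 6.64×10⁻¹² V²
V_n = √(6.64×10⁻¹²) = 2.58×10⁻⁶ V = 2.58 µV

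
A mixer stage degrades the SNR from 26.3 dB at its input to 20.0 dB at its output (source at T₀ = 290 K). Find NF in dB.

NF (dB) = SNR_in(dB) − SNR_out(dB) when the source is at T₀
NF = 26.3 − 20.0 = 6.3 dB

6.3 dB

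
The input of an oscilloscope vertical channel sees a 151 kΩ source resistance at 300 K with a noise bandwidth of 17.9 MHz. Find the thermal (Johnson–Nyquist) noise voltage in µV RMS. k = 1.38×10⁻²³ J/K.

V_n = √(4kTRB)
4kTRB = 4 × 1.38×10⁻²³ × 300 × 1.51×10⁵ × 1.79×10⁷ = 4.48×10⁻⁸ V²
V_n = √(4.48×10⁻⁸) = 2.12×10⁻⁴ V = 212 µV

212 µV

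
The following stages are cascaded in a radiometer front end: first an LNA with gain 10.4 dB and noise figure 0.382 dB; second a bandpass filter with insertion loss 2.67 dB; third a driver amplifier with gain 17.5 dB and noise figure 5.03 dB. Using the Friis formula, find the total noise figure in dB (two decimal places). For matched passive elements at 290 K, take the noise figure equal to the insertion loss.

Convert to linear (a loss of L dB is a gain of −L dB): F_i = 10^(NF_i/10), G_i = 10^(G_i,dB/10)
  Stage 1: F_1 = 10^(0.382/10) = 1.092, G_1 = 10^(10.4/10) = 10.96
  Stage 2: F_2 = 10^(2.67/10) = 1.849, G_2 = 10^(−2.67/10) = 0.5408
  Stage 3: F_3 = 10^(5.03/10) = 3.184, G_3 = 10^(17.5/10) = 56.23
Friis cascade:
  F = 1.092 + (1.849 − 1)/10.96 + (3.184 − 1)/5.929 = 1.538
NF = 10 log₁₀(1.538) = 1.87 dB

1.87 dB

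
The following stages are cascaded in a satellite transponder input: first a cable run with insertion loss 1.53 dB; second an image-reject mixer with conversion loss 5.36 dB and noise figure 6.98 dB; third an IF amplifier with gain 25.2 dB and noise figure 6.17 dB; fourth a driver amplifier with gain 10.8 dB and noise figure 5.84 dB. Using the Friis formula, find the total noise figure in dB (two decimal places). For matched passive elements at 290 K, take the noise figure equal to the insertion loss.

Convert to linear (a loss of L dB is a gain of −L dB): F_i = 10^(NF_i/10), G_i = 10^(G_i,dB/10)
  Stage 1: F_1 = 10^(1.53/10) = 1.422, G_1 = 10^(−1.53/10) = 0.7031
  Stage 2: F_2 = 10^(6.98/10) = 4.989, G_2 = 10^(−5.36/10) = 0.2911
  Stage 3: F_3 = 10^(6.17/10) = 4.140, G_3 = 10^(25.2/10) = 331.1
  Stage 4: F_4 = 10^(5.84/10) = 3.837, G_4 = 10^(10.8/10) = 12.02
Friis cascade:
  F = 1.422 + (4.989 − 1)/0.7031 + (4.140 − 1)/0.2046 + (3.837 − 1)/67.76 = 22.48
NF = 10 log₁₀(22.48) = 13.52 dB

13.52 dB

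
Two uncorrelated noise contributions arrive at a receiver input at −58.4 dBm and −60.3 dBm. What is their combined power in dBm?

−56.2 dBm

Convert to linear, add, convert back:
P₁ = 1.45×10⁻⁹ W, P₂ = 9.33×10⁻¹⁰ W
P_tot = 2.38×10⁻⁹ W → 10 log₁₀(P_tot / 10⁻³) = −56.2 dBm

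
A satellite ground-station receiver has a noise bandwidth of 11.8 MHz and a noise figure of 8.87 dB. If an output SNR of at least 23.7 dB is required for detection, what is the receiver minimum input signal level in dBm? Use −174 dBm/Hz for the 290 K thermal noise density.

Sensitivity = −174 + 10 log₁₀(B) + NF + SNR_min
= −174 + 70.72 + 8.87 + 23.7
= −70.71 dBm → −70.7 dBm

−70.7 dBm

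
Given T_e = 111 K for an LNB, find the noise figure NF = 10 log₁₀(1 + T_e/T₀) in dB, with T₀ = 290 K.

1.41 dB

F = 1 + T_e/T₀ = 1 + 111/290 = 1.38276
NF = 10 log₁₀(1.38276) = 1.41 dB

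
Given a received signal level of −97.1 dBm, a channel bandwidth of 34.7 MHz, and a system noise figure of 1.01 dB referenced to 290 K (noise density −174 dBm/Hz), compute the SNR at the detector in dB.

Noise floor: N = −174 + 10 log₁₀(B) + NF
10 log₁₀(3.47×10⁷) = 75.4 dB
N = −174 + 75.4 + 1.01 = −97.59 dBm
SNR = P_sig − N = −97.1 − (−97.59) = 0.49 dB → 0.5 dB

0.5 dB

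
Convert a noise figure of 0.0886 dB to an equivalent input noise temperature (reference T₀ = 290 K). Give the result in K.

5.98 K

F = 10^(0.0886/10) = 1.02061
T_e = (F − 1)·T₀ = (1.02061 − 1) × 290 = 5.98 K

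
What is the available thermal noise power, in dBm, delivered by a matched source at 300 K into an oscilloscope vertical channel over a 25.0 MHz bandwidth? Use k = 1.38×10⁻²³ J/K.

−99.9 dBm

P_n = kTB = 1.38×10⁻²³ × 300 × 2.50×10⁷ = 1.03×10⁻¹³ W
In dBm: 10 log₁₀(1.03×10⁻¹³ / 10⁻³) = −99.9 dBm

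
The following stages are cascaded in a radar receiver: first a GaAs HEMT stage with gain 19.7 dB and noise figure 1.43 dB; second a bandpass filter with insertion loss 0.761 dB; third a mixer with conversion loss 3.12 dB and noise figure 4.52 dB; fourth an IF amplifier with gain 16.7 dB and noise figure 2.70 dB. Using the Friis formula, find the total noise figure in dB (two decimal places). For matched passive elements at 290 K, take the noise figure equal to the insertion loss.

1.58 dB

Convert to linear (a loss of L dB is a gain of −L dB): F_i = 10^(NF_i/10), G_i = 10^(G_i,dB/10)
  Stage 1: F_1 = 10^(1.43/10) = 1.390, G_1 = 10^(19.7/10) = 93.33
  Stage 2: F_2 = 10^(0.761/10) = 1.192, G_2 = 10^(−0.761/10) = 0.8393
  Stage 3: F_3 = 10^(4.52/10) = 2.831, G_3 = 10^(−3.12/10) = 0.4875
  Stage 4: F_4 = 10^(2.70/10) = 1.862, G_4 = 10^(16.7/10) = 46.77
Friis cascade:
  F = 1.390 + (1.192 − 1)/93.33 + (2.831 − 1)/78.32 + (1.862 − 1)/38.19 = 1.438
NF = 10 log₁₀(1.438) = 1.58 dB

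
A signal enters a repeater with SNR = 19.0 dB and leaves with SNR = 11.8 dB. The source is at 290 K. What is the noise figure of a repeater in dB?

NF (dB) = SNR_in(dB) − SNR_out(dB) when the source is at T₀
NF = 19.0 − 11.8 = 7.2 dB

7.2 dB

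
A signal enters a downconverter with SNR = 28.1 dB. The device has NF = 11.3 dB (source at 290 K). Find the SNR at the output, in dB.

By definition F = SNR_in/SNR_out, so in dB: SNR_out = SNR_in − NF
SNR_out = 28.1 − 11.3 = 16.8 dB

16.8 dB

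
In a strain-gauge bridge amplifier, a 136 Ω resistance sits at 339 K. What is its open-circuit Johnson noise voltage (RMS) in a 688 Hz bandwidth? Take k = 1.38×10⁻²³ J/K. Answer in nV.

41.8 nV

V_n = √(4kTRB)
4kTRB = 4 × 1.38×10⁻²³ × 339 × 1.36×10² × 6.88×10² = 1.75×10⁻¹⁵ V²
V_n = √(1.75×10⁻¹⁵) = 4.18×10⁻⁸ V = 41.8 nV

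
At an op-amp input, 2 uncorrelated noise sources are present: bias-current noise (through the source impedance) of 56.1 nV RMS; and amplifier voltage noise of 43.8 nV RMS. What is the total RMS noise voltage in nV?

Uncorrelated sources add in power (mean-square): V_tot = √(ΣV_i²)
V_tot = √[(5.61×10⁻⁸)² + (4.38×10⁻⁸)²] = 7.12×10⁻⁸ V = 71.2 nV

71.2 nV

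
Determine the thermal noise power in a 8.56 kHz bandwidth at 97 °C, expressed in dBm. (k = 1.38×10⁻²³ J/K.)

T = 97 °C + 273.15 = 370.15 K
P_n = kTB = 1.38×10⁻²³ × 370.15 × 8.56×10³ = 4.37×10⁻¹⁷ W
In dBm: 10 log₁₀(4.37×10⁻¹⁷ / 10⁻³) = −133.6 dBm

−133.6 dBm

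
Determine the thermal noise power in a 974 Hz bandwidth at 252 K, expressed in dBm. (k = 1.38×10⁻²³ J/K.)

−144.7 dBm

P_n = kTB = 1.38×10⁻²³ × 252 × 9.74×10² = 3.39×10⁻¹⁸ W
In dBm: 10 log₁₀(3.39×10⁻¹⁸ / 10⁻³) = −144.7 dBm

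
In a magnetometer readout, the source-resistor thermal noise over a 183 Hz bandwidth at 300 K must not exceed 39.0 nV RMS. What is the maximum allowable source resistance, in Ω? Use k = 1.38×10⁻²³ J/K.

502 Ω

Johnson–Nyquist: V_n = √(4kTRB) ⇒ R = V_n² / (4kTB)
4kTB = 4 × 1.38×10⁻²³ × 300 × 1.83×10² = 3.03×10⁻¹⁸
R = (3.90×10⁻⁸)² / 3.03×10⁻¹⁸ = 5.02×10² Ω = 502 Ω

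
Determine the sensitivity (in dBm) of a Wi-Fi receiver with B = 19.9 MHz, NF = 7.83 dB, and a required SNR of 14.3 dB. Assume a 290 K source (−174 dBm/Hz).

−78.9 dBm

Sensitivity = −174 + 10 log₁₀(B) + NF + SNR_min
= −174 + 72.99 + 7.83 + 14.3
= −78.88 dBm → −78.9 dBm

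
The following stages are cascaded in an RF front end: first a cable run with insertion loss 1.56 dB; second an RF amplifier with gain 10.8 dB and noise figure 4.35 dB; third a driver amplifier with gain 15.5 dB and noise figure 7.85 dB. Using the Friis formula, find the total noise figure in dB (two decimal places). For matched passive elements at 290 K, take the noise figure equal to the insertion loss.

6.54 dB

Convert to linear (a loss of L dB is a gain of −L dB): F_i = 10^(NF_i/10), G_i = 10^(G_i,dB/10)
  Stage 1: F_1 = 10^(1.56/10) = 1.432, G_1 = 10^(−1.56/10) = 0.6982
  Stage 2: F_2 = 10^(4.35/10) = 2.723, G_2 = 10^(10.8/10) = 12.02
  Stage 3: F_3 = 10^(7.85/10) = 6.095, G_3 = 10^(15.5/10) = 35.48
Friis cascade:
  F = 1.432 + (2.723 − 1)/0.6982 + (6.095 − 1)/8.395 = 4.506
NF = 10 log₁₀(4.506) = 6.54 dB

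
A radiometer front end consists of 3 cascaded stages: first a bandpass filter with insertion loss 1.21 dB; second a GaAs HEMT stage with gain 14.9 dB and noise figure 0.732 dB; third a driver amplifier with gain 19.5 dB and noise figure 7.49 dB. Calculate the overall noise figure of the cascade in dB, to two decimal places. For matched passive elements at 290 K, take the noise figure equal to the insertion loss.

Convert to linear (a loss of L dB is a gain of −L dB): F_i = 10^(NF_i/10), G_i = 10^(G_i,dB/10)
  Stage 1: F_1 = 10^(1.21/10) = 1.321, G_1 = 10^(−1.21/10) = 0.7568
  Stage 2: F_2 = 10^(0.732/10) = 1.184, G_2 = 10^(14.9/10) = 30.90
  Stage 3: F_3 = 10^(7.49/10) = 5.610, G_3 = 10^(19.5/10) = 89.13
Friis cascade:
  F = 1.321 + (1.184 − 1)/0.7568 + (5.610 − 1)/23.39 = 1.761
NF = 10 log₁₀(1.761) = 2.46 dB

2.46 dB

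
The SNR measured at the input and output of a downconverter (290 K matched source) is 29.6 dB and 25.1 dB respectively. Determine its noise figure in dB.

NF (dB) = SNR_in(dB) − SNR_out(dB) when the source is at T₀
NF = 29.6 − 25.1 = 4.5 dB

4.5 dB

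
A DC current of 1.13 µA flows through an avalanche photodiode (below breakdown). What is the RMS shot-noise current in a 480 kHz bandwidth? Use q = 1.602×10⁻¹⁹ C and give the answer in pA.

417 pA

I_n = √(2qI·B)
2qI·B = 2 × 1.602×10⁻¹⁹ × 1.13×10⁻⁶ × 4.80×10⁵ = 1.74×10⁻¹⁹ A²
I_n = √(1.74×10⁻¹⁹) = 4.17×10⁻¹⁰ A = 417 pA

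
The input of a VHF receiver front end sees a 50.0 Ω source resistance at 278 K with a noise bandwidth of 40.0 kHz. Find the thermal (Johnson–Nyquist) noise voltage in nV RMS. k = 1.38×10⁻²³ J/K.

175 nV

V_n = √(4kTRB)
4kTRB = 4 × 1.38×10⁻²³ × 278 × 5.00×10¹ × 4.00×10⁴ = 3.07×10⁻¹⁴ V²
V_n = √(3.07×10⁻¹⁴) = 1.75×10⁻⁷ V = 175 nV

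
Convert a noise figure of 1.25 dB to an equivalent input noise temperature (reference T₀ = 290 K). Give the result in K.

F = 10^(1.25/10) = 1.33352
T_e = (F − 1)·T₀ = (1.33352 − 1) × 290 = 96.7 K

96.7 K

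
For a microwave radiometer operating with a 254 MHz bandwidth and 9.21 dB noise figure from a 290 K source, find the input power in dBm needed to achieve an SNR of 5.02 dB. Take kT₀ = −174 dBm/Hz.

Sensitivity = −174 + 10 log₁₀(B) + NF + SNR_min
= −174 + 84.05 + 9.21 + 5.02
= −75.72 dBm → −75.7 dBm

−75.7 dBm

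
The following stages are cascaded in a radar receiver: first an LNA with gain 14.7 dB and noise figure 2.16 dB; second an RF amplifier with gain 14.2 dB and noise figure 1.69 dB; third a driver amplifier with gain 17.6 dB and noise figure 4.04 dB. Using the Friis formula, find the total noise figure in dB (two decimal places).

Convert to linear (a loss of L dB is a gain of −L dB): F_i = 10^(NF_i/10), G_i = 10^(G_i,dB/10)
  Stage 1: F_1 = 10^(2.16/10) = 1.644, G_1 = 10^(14.7/10) = 29.51
  Stage 2: F_2 = 10^(1.69/10) = 1.476, G_2 = 10^(14.2/10) = 26.30
  Stage 3: F_3 = 10^(4.04/10) = 2.535, G_3 = 10^(17.6/10) = 57.54
Friis cascade:
  F = 1.644 + (1.476 − 1)/29.51 + (2.535 − 1)/776.2 = 1.662
NF = 10 log₁₀(1.662) = 2.21 dB

2.21 dB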